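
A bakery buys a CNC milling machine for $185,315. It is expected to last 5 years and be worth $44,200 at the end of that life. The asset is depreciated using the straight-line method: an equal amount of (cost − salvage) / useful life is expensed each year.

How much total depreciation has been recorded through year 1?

Depreciable base = $185,315 − $44,200 = $141,115.
Annual expense = $141,115 / 5 = $28,223.
End of year 1: book value $157,092.
Accumulated through year 1 = $185,315 − $157,092 = $28,223.

$28,223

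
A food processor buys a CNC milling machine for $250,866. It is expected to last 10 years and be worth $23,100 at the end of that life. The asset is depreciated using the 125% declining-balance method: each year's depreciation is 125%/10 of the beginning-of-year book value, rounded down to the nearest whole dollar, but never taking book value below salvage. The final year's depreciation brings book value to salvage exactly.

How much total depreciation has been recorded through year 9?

$175,438

Depreciable base = $250,866 − $23,100 = $227,766.
Year 1: ⌊$250,866 × 125%/10⌋ = $31,358. Book value $219,508.
Year 2: ⌊$219,508 × 125%/10⌋ = $27,438. Book value $192,070.
Year 3: ⌊$192,070 × 125%/10⌋ = $24,008. Book value $168,062.
Year 4: ⌊$168,062 × 125%/10⌋ = $21,007. Book value $147,055.
Year 5: ⌊$147,055 × 125%/10⌋ = $18,381. Book value $128,674.
Year 6: ⌊$128,674 × 125%/10⌋ = $16,084. Book value $112,590.
Year 7: ⌊$112,590 × 125%/10⌋ = $14,073. Book value $98,517.
Year 8: ⌊$98,517 × 125%/10⌋ = $12,314. Book value $86,203.
Year 9: ⌊$86,203 × 125%/10⌋ = $10,775. Book value $75,428.
Accumulated through year 9 = $250,866 − $75,428 = $175,438.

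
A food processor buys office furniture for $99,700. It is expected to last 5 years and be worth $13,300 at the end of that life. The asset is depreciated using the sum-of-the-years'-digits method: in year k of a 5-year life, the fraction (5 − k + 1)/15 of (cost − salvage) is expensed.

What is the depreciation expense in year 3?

Depreciable base = $99,700 − $13,300 = $86,400.
Sum of the years' digits = 5+4+3+2+1 = 15.
Year 1: $86,400 × 5/15 = $28,800. Book value $70,900.
Year 2: $86,400 × 4/15 = $23,040. Book value $47,860.
Year 3: $86,400 × 3/15 = $17,280. Book value $30,580.

$17,280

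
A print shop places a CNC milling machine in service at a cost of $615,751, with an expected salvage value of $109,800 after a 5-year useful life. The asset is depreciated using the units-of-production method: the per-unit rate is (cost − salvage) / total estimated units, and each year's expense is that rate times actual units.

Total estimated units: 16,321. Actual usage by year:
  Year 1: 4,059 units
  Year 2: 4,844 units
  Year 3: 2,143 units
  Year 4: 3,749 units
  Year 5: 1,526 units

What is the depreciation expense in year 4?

Depreciable base = $615,751 − $109,800 = $505,951.
Rate = $505,951 / 16,321 units = $31 per unit.
Year 1: 4,059 × $31 = $125,829. Book value $489,922.
Year 2: 4,844 × $31 = $150,164. Book value $339,758.
Year 3: 2,143 × $31 = $66,433. Book value $273,325.
Year 4: 3,749 × $31 = $116,219. Book value $157,106.

$116,219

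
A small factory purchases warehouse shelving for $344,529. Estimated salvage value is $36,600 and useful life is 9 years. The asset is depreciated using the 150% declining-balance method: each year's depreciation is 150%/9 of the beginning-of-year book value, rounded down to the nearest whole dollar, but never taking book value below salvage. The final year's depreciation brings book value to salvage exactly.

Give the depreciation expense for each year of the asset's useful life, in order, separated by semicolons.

Depreciable base = $344,529 − $36,600 = $307,929.
Year 1: ⌊$344,529 × 150%/9⌋ = $57,421. Book value $287,108.
Year 2: ⌊$287,108 × 150%/9⌋ = $47,851. Book value $239,257.
Year 3: ⌊$239,257 × 150%/9⌋ = $39,876. Book value $199,381.
Year 4: ⌊$199,381 × 150%/9⌋ = $33,230. Book value $166,151.
Year 5: ⌊$166,151 × 150%/9⌋ = $27,691. Book value $138,460.
Year 6: ⌊$138,460 × 150%/9⌋ = $23,076. Book value $115,384.
Year 7: ⌊$115,384 × 150%/9⌋ = $19,230. Book value $96,154.
Year 8: ⌊$96,154 × 150%/9⌋ = $16,025. Book value $80,129.
Year 9 (final): $80,129 − $36,600 = $43,529. Book value $36,600.

$57,421; $47,851; $39,876; $33,230; $27,691; $23,076; $19,230; $16,025; $43,529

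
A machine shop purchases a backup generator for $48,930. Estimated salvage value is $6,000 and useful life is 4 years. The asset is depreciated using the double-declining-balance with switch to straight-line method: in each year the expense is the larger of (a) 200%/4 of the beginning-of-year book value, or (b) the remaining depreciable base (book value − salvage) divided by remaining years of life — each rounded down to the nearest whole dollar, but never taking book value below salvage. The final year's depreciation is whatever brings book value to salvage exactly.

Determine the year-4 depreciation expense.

$117

Depreciable base = $48,930 − $6,000 = $42,930.
Year 1: DB = ⌊$48,930 × 200%/4⌋ = $24,465; SL = ⌊$42,930/4⌋ = $10,732 → take DB $24,465. Book value $24,465.
Year 2: DB = ⌊$24,465 × 200%/4⌋ = $12,232; SL = ⌊$18,465/3⌋ = $6,155 → take DB $12,232. Book value $12,233.
Year 3: DB = ⌊$12,233 × 200%/4⌋ = $6,116; SL = ⌊$6,233/2⌋ = $3,116 → take DB $6,116. Book value $6,117.
Year 4 (final): $6,117 − $6,000 = $117. Book value $6,000.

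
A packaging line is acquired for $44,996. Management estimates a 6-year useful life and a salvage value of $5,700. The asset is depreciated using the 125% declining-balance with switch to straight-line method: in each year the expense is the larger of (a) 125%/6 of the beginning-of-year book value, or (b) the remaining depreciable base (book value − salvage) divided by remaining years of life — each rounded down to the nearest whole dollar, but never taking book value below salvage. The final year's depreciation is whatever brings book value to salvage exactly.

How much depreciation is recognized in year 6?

$5,542

Depreciable base = $44,996 − $5,700 = $39,296.
Year 1: DB = ⌊$44,996 × 125%/6⌋ = $9,374; SL = ⌊$39,296/6⌋ = $6,549 → take DB $9,374. Book value $35,622.
Year 2: DB = ⌊$35,622 × 125%/6⌋ = $7,421; SL = ⌊$29,922/5⌋ = $5,984 → take DB $7,421. Book value $28,201.
Year 3: DB = ⌊$28,201 × 125%/6⌋ = $5,875; SL = ⌊$22,501/4⌋ = $5,625 → take DB $5,875. Book value $22,326.
Year 4: DB = ⌊$22,326 × 125%/6⌋ = $4,651; SL = ⌊$16,626/3⌋ = $5,542 → take SL $5,542. Book value $16,784.
Year 5: DB = ⌊$16,784 × 125%/6⌋ = $3,496; SL = ⌊$11,084/2⌋ = $5,542 → take SL $5,542. Book value $11,242.
Year 6 (final): $11,242 − $5,700 = $5,542. Book value $5,700.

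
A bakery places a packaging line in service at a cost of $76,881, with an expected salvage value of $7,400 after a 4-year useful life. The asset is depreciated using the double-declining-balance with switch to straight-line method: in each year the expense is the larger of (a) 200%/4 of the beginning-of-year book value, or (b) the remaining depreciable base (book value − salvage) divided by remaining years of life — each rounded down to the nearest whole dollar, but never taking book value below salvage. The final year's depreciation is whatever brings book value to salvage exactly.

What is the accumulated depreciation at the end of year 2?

Depreciable base = $76,881 − $7,400 = $69,481.
Year 1: DB = ⌊$76,881 × 200%/4⌋ = $38,440; SL = ⌊$69,481/4⌋ = $17,370 → take DB $38,440. Book value $38,441.
Year 2: DB = ⌊$38,441 × 200%/4⌋ = $19,220; SL = ⌊$31,041/3⌋ = $10,347 → take DB $19,220. Book value $19,221.
Accumulated through year 2 = $76,881 − $19,221 = $57,660.

$57,660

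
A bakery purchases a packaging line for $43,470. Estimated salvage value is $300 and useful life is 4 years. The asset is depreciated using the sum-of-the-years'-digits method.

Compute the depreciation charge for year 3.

Depreciable base = $43,470 − $300 = $43,170.
Sum of the years' digits = 4+3+2+1 = 10.
Year 1: $43,170 × 4/10 = $17,268. Book value $26,202.
Year 2: $43,170 × 3/10 = $12,951. Book value $13,251.
Year 3: $43,170 × 2/10 = $8,634. Book value $4,617.

$8,634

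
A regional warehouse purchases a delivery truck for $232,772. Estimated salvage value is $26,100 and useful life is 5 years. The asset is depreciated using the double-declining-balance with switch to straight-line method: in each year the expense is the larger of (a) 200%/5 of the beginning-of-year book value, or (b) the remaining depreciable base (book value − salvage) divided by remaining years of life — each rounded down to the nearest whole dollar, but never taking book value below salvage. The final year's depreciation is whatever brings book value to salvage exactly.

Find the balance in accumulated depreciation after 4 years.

Depreciable base = $232,772 − $26,100 = $206,672.
Year 1: DB = ⌊$232,772 × 200%/5⌋ = $93,108; SL = ⌊$206,672/5⌋ = $41,334 → take DB $93,108. Book value $139,664.
Year 2: DB = ⌊$139,664 × 200%/5⌋ = $55,865; SL = ⌊$113,564/4⌋ = $28,391 → take DB $55,865. Book value $83,799.
Year 3: DB = ⌊$83,799 × 200%/5⌋ = $33,519; SL = ⌊$57,699/3⌋ = $19,233 → take DB $33,519. Book value $50,280.
Year 4: DB = ⌊$50,280 × 200%/5⌋ = $20,112; SL = ⌊$24,180/2⌋ = $12,090 → take DB $20,112. Book value $30,168.
Accumulated through year 4 = $232,772 − $30,168 = $202,604.

$202,604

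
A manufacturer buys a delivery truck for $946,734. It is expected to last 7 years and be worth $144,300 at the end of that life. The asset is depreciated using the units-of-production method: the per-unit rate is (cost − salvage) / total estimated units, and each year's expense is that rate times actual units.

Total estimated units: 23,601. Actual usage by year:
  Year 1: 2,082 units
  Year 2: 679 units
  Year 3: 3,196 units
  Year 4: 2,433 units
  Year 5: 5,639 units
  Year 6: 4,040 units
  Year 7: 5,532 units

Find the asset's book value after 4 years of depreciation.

Depreciable base = $946,734 − $144,300 = $802,434.
Rate = $802,434 / 23,601 units = $34 per unit.
Year 1: 2,082 × $34 = $70,788. Book value $875,946.
Year 2: 679 × $34 = $23,086. Book value $852,860.
Year 3: 3,196 × $34 = $108,664. Book value $744,196.
Year 4: 2,433 × $34 = $82,722. Book value $661,474.

$661,474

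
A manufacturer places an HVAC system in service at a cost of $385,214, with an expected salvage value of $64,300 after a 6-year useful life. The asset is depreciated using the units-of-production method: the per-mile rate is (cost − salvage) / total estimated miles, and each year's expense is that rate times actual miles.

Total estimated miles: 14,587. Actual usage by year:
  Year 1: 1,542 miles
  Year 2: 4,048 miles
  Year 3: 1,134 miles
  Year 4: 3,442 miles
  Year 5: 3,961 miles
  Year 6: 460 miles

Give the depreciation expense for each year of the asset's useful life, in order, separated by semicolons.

Depreciable base = $385,214 − $64,300 = $320,914.
Rate = $320,914 / 14,587 miles = $22 per mile.
Year 1: 1,542 × $22 = $33,924. Book value $351,290.
Year 2: 4,048 × $22 = $89,056. Book value $262,234.
Year 3: 1,134 × $22 = $24,948. Book value $237,286.
Year 4: 3,442 × $22 = $75,724. Book value $161,562.
Year 5: 3,961 × $22 = $87,142. Book value $74,420.
Year 6: 460 × $22 = $10,120. Book value $64,300.

$33,924; $89,056; $24,948; $75,724; $87,142; $10,120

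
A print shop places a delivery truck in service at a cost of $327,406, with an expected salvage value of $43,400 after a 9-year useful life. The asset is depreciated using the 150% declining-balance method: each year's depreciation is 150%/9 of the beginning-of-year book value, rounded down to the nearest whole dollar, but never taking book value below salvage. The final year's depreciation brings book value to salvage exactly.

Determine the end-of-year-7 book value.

Depreciable base = $327,406 − $43,400 = $284,006.
Year 1: ⌊$327,406 × 150%/9⌋ = $54,567. Book value $272,839.
Year 2: ⌊$272,839 × 150%/9⌋ = $45,473. Book value $227,366.
Year 3: ⌊$227,366 × 150%/9⌋ = $37,894. Book value $189,472.
Year 4: ⌊$189,472 × 150%/9⌋ = $31,578. Book value $157,894.
Year 5: ⌊$157,894 × 150%/9⌋ = $26,315. Book value $131,579.
Year 6: ⌊$131,579 × 150%/9⌋ = $21,929. Book value $109,650.
Year 7: ⌊$109,650 × 150%/9⌋ = $18,275. Book value $91,375.

$91,375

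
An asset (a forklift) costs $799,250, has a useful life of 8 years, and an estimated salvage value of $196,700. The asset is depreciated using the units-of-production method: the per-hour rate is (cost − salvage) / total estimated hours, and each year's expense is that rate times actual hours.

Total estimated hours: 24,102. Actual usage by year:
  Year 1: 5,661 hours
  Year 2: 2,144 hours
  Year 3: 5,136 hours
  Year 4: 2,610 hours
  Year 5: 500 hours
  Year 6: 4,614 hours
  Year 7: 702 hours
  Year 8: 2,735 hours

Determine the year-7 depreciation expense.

$17,550

Depreciable base = $799,250 − $196,700 = $602,550.
Rate = $602,550 / 24,102 hours = $25 per hour.
Year 1: 5,661 × $25 = $141,525. Book value $657,725.
Year 2: 2,144 × $25 = $53,600. Book value $604,125.
Year 3: 5,136 × $25 = $128,400. Book value $475,725.
Year 4: 2,610 × $25 = $65,250. Book value $410,475.
Year 5: 500 × $25 = $12,500. Book value $397,975.
Year 6: 4,614 × $25 = $115,350. Book value $282,625.
Year 7: 702 × $25 = $17,550. Book value $265,075.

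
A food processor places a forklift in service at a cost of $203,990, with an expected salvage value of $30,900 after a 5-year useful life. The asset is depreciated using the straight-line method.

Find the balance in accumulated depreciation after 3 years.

Depreciable base = $203,990 − $30,900 = $173,090.
Annual expense = $173,090 / 5 = $34,618.
End of year 1: book value $169,372.
End of year 2: book value $134,754.
End of year 3: book value $100,136.
Accumulated through year 3 = $203,990 − $100,136 = $103,854.

$103,854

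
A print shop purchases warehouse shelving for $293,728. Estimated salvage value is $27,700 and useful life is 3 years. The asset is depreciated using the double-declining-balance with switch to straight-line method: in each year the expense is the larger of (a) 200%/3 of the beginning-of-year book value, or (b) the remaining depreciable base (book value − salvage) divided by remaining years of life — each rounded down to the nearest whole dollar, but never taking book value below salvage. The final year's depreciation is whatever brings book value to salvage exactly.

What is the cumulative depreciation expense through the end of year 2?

Depreciable base = $293,728 − $27,700 = $266,028.
Year 1: DB = ⌊$293,728 × 200%/3⌋ = $195,818; SL = ⌊$266,028/3⌋ = $88,676 → take DB $195,818. Book value $97,910.
Year 2: DB = ⌊$97,910 × 200%/3⌋ = $65,273; SL = ⌊$70,210/2⌋ = $35,105 → take DB $65,273. Book value $32,637.
Accumulated through year 2 = $293,728 − $32,637 = $261,091.

$261,091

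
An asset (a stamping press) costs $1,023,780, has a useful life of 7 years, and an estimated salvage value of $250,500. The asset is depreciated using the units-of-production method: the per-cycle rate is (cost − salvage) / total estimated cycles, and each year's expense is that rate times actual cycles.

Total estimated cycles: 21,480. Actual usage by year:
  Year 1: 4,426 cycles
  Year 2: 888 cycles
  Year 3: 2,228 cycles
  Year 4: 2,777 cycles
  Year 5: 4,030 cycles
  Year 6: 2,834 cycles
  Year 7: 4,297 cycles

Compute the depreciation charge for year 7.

$154,692

Depreciable base = $1,023,780 − $250,500 = $773,280.
Rate = $773,280 / 21,480 cycles = $36 per cycle.
Year 1: 4,426 × $36 = $159,336. Book value $864,444.
Year 2: 888 × $36 = $31,968. Book value $832,476.
Year 3: 2,228 × $36 = $80,208. Book value $752,268.
Year 4: 2,777 × $36 = $99,972. Book value $652,296.
Year 5: 4,030 × $36 = $145,080. Book value $507,216.
Year 6: 2,834 × $36 = $102,024. Book value $405,192.
Year 7: 4,297 × $36 = $154,692. Book value $250,500.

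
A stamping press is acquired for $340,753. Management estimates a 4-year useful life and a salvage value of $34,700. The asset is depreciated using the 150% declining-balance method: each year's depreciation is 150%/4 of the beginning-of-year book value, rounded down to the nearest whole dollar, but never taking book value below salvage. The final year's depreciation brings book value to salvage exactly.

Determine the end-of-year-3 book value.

Depreciable base = $340,753 − $34,700 = $306,053.
Year 1: ⌊$340,753 × 150%/4⌋ = $127,782. Book value $212,971.
Year 2: ⌊$212,971 × 150%/4⌋ = $79,864. Book value $133,107.
Year 3: ⌊$133,107 × 150%/4⌋ = $49,915. Book value $83,192.

$83,192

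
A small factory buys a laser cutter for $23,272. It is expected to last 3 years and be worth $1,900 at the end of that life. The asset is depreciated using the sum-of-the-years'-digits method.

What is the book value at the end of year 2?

Depreciable base = $23,272 − $1,900 = $21,372.
Sum of the years' digits = 3+2+1 = 6.
Year 1: $21,372 × 3/6 = $10,686. Book value $12,586.
Year 2: $21,372 × 2/6 = $7,124. Book value $5,462.

$5,462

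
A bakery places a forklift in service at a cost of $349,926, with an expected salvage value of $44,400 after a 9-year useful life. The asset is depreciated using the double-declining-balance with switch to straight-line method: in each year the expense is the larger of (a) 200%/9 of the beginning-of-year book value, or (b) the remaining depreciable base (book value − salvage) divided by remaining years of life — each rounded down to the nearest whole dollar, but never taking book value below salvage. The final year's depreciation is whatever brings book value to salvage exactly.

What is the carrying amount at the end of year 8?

Depreciable base = $349,926 − $44,400 = $305,526.
Year 1: DB = ⌊$349,926 × 200%/9⌋ = $77,761; SL = ⌊$305,526/9⌋ = $33,947 → take DB $77,761. Book value $272,165.
Year 2: DB = ⌊$272,165 × 200%/9⌋ = $60,481; SL = ⌊$227,765/8⌋ = $28,470 → take DB $60,481. Book value $211,684.
Year 3: DB = ⌊$211,684 × 200%/9⌋ = $47,040; SL = ⌊$167,284/7⌋ = $23,897 → take DB $47,040. Book value $164,644.
Year 4: DB = ⌊$164,644 × 200%/9⌋ = $36,587; SL = ⌊$120,244/6⌋ = $20,040 → take DB $36,587. Book value $128,057.
Year 5: DB = ⌊$128,057 × 200%/9⌋ = $28,457; SL = ⌊$83,657/5⌋ = $16,731 → take DB $28,457. Book value $99,600.
Year 6: DB = ⌊$99,600 × 200%/9⌋ = $22,133; SL = ⌊$55,200/4⌋ = $13,800 → take DB $22,133. Book value $77,467.
Year 7: DB = ⌊$77,467 × 200%/9⌋ = $17,214; SL = ⌊$33,067/3⌋ = $11,022 → take DB $17,214. Book value $60,253.
Year 8: DB = ⌊$60,253 × 200%/9⌋ = $13,389; SL = ⌊$15,853/2⌋ = $7,926 → take DB $13,389. Book value $46,864.

$46,864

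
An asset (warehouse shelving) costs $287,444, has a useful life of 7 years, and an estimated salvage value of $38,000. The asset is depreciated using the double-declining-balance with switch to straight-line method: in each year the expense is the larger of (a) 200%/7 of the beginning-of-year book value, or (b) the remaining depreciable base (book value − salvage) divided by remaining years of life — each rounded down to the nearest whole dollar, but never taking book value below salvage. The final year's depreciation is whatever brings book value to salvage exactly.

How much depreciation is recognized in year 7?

Depreciable base = $287,444 − $38,000 = $249,444.
Year 1: DB = ⌊$287,444 × 200%/7⌋ = $82,126; SL = ⌊$249,444/7⌋ = $35,634 → take DB $82,126. Book value $205,318.
Year 2: DB = ⌊$205,318 × 200%/7⌋ = $58,662; SL = ⌊$167,318/6⌋ = $27,886 → take DB $58,662. Book value $146,656.
Year 3: DB = ⌊$146,656 × 200%/7⌋ = $41,901; SL = ⌊$108,656/5⌋ = $21,731 → take DB $41,901. Book value $104,755.
Year 4: DB = ⌊$104,755 × 200%/7⌋ = $29,930; SL = ⌊$66,755/4⌋ = $16,688 → take DB $29,930. Book value $74,825.
Year 5: DB = ⌊$74,825 × 200%/7⌋ = $21,378; SL = ⌊$36,825/3⌋ = $12,275 → take DB $21,378. Book value $53,447.
Year 6: DB = ⌊$53,447 × 200%/7⌋ = $15,270; SL = ⌊$15,447/2⌋ = $7,723 → take DB $15,270. Book value $38,177.
Year 7 (final): $38,177 − $38,000 = $177. Book value $38,000.

$177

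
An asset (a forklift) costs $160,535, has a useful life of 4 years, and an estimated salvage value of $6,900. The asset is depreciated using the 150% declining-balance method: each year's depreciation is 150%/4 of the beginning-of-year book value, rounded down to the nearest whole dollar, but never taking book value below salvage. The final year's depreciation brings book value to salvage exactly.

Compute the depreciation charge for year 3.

$23,516

Depreciable base = $160,535 − $6,900 = $153,635.
Year 1: ⌊$160,535 × 150%/4⌋ = $60,200. Book value $100,335.
Year 2: ⌊$100,335 × 150%/4⌋ = $37,625. Book value $62,710.
Year 3: ⌊$62,710 × 150%/4⌋ = $23,516. Book value $39,194.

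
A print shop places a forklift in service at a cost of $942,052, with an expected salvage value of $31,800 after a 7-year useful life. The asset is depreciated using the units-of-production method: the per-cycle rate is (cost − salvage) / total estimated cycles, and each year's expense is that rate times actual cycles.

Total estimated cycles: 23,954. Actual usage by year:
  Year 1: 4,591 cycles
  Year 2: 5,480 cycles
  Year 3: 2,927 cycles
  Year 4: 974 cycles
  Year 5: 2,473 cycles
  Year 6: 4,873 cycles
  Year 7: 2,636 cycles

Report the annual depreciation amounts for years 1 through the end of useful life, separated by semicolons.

$174,458; $208,240; $111,226; $37,012; $93,974; $185,174; $100,168

Depreciable base = $942,052 − $31,800 = $910,252.
Rate = $910,252 / 23,954 cycles = $38 per cycle.
Year 1: 4,591 × $38 = $174,458. Book value $767,594.
Year 2: 5,480 × $38 = $208,240. Book value $559,354.
Year 3: 2,927 × $38 = $111,226. Book value $448,128.
Year 4: 974 × $38 = $37,012. Book value $411,116.
Year 5: 2,473 × $38 = $93,974. Book value $317,142.
Year 6: 4,873 × $38 = $185,174. Book value $131,968.
Year 7: 2,636 × $38 = $100,168. Book value $31,800.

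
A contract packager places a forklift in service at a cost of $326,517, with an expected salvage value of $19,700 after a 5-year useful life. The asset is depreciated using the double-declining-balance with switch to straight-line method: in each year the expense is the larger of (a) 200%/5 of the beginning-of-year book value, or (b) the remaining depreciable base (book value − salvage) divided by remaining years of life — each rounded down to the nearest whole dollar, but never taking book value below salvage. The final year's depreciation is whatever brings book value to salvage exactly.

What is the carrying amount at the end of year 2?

$117,547

Depreciable base = $326,517 − $19,700 = $306,817.
Year 1: DB = ⌊$326,517 × 200%/5⌋ = $130,606; SL = ⌊$306,817/5⌋ = $61,363 → take DB $130,606. Book value $195,911.
Year 2: DB = ⌊$195,911 × 200%/5⌋ = $78,364; SL = ⌊$176,211/4⌋ = $44,052 → take DB $78,364. Book value $117,547.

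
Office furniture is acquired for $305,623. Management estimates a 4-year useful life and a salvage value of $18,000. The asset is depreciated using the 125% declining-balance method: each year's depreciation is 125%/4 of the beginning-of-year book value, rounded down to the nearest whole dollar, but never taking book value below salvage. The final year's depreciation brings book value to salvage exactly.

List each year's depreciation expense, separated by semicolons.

Depreciable base = $305,623 − $18,000 = $287,623.
Year 1: ⌊$305,623 × 125%/4⌋ = $95,507. Book value $210,116.
Year 2: ⌊$210,116 × 125%/4⌋ = $65,661. Book value $144,455.
Year 3: ⌊$144,455 × 125%/4⌋ = $45,142. Book value $99,313.
Year 4 (final): $99,313 − $18,000 = $81,313. Book value $18,000.

$95,507; $65,661; $45,142; $81,313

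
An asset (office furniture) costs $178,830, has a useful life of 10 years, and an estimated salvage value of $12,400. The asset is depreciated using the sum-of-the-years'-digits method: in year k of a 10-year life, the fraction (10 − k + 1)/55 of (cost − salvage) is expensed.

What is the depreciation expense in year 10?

$3,026

Depreciable base = $178,830 − $12,400 = $166,430.
Sum of the years' digits = 10+9+8+7+6+5+4+3+2+1 = 55.
Year 1: $166,430 × 10/55 = $30,260. Book value $148,570.
Year 2: $166,430 × 9/55 = $27,234. Book value $121,336.
Year 3: $166,430 × 8/55 = $24,208. Book value $97,128.
Year 4: $166,430 × 7/55 = $21,182. Book value $75,946.
Year 5: $166,430 × 6/55 = $18,156. Book value $57,790.
Year 6: $166,430 × 5/55 = $15,130. Book value $42,660.
Year 7: $166,430 × 4/55 = $12,104. Book value $30,556.
Year 8: $166,430 × 3/55 = $9,078. Book value $21,478.
Year 9: $166,430 × 2/55 = $6,052. Book value $15,426.
Year 10: $166,430 × 1/55 = $3,026. Book value $12,400.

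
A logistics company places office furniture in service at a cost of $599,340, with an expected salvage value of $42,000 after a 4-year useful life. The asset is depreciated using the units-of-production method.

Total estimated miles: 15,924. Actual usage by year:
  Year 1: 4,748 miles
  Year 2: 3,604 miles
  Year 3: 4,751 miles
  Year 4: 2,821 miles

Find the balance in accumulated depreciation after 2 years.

Depreciable base = $599,340 − $42,000 = $557,340.
Rate = $557,340 / 15,924 miles = $35 per mile.
Year 1: 4,748 × $35 = $166,180. Book value $433,160.
Year 2: 3,604 × $35 = $126,140. Book value $307,020.
Accumulated through year 2 = $599,340 − $307,020 = $292,320.

$292,320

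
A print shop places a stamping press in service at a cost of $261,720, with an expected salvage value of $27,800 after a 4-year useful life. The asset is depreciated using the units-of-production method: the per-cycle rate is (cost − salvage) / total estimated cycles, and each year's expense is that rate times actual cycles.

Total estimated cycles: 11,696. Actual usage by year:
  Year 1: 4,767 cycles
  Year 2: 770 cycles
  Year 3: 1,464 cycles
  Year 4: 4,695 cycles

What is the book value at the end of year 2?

Depreciable base = $261,720 − $27,800 = $233,920.
Rate = $233,920 / 11,696 cycles = $20 per cycle.
Year 1: 4,767 × $20 = $95,340. Book value $166,380.
Year 2: 770 × $20 = $15,400. Book value $150,980.

$150,980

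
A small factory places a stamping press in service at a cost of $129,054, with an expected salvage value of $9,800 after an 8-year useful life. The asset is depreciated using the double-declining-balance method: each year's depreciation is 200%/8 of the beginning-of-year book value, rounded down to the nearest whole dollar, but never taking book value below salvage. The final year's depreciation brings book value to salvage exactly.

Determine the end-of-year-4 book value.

Depreciable base = $129,054 − $9,800 = $119,254.
Year 1: ⌊$129,054 × 200%/8⌋ = $32,263. Book value $96,791.
Year 2: ⌊$96,791 × 200%/8⌋ = $24,197. Book value $72,594.
Year 3: ⌊$72,594 × 200%/8⌋ = $18,148. Book value $54,446.
Year 4: ⌊$54,446 × 200%/8⌋ = $13,611. Book value $40,835.

$40,835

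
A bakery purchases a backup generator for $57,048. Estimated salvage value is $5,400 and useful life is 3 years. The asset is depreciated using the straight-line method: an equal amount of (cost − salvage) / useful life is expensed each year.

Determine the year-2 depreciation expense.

$17,216

Depreciable base = $57,048 − $5,400 = $51,648.
Annual expense = $51,648 / 3 = $17,216.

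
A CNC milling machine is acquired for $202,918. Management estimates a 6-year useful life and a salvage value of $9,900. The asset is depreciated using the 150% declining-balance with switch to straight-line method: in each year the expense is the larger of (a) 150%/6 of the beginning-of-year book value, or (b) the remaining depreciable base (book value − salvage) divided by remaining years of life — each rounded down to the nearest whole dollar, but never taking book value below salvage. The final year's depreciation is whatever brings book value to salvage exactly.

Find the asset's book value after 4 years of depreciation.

$60,372

Depreciable base = $202,918 − $9,900 = $193,018.
Year 1: DB = ⌊$202,918 × 150%/6⌋ = $50,729; SL = ⌊$193,018/6⌋ = $32,169 → take DB $50,729. Book value $152,189.
Year 2: DB = ⌊$152,189 × 150%/6⌋ = $38,047; SL = ⌊$142,289/5⌋ = $28,457 → take DB $38,047. Book value $114,142.
Year 3: DB = ⌊$114,142 × 150%/6⌋ = $28,535; SL = ⌊$104,242/4⌋ = $26,060 → take DB $28,535. Book value $85,607.
Year 4: DB = ⌊$85,607 × 150%/6⌋ = $21,401; SL = ⌊$75,707/3⌋ = $25,235 → take SL $25,235. Book value $60,372.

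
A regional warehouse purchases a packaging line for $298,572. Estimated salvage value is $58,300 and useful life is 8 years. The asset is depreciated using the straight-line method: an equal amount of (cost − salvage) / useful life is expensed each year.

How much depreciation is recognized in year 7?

Depreciable base = $298,572 − $58,300 = $240,272.
Annual expense = $240,272 / 8 = $30,034.

$30,034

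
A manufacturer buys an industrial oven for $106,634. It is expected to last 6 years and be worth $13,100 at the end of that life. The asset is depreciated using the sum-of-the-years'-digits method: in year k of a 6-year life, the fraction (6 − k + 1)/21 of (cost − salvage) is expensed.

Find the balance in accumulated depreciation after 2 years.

$48,994

Depreciable base = $106,634 − $13,100 = $93,534.
Sum of the years' digits = 6+5+4+3+2+1 = 21.
Year 1: $93,534 × 6/21 = $26,724. Book value $79,910.
Year 2: $93,534 × 5/21 = $22,270. Book value $57,640.
Accumulated through year 2 = $106,634 − $57,640 = $48,994.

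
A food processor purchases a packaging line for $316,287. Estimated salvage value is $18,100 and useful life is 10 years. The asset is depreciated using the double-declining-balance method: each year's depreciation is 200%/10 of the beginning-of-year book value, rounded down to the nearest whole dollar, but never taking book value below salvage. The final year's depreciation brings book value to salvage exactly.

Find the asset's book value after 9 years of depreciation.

Depreciable base = $316,287 − $18,100 = $298,187.
Year 1: ⌊$316,287 × 200%/10⌋ = $63,257. Book value $253,030.
Year 2: ⌊$253,030 × 200%/10⌋ = $50,606. Book value $202,424.
Year 3: ⌊$202,424 × 200%/10⌋ = $40,484. Book value $161,940.
Year 4: ⌊$161,940 × 200%/10⌋ = $32,388. Book value $129,552.
Year 5: ⌊$129,552 × 200%/10⌋ = $25,910. Book value $103,642.
Year 6: ⌊$103,642 × 200%/10⌋ = $20,728. Book value $82,914.
Year 7: ⌊$82,914 × 200%/10⌋ = $16,582. Book value $66,332.
Year 8: ⌊$66,332 × 200%/10⌋ = $13,266. Book value $53,066.
Year 9: ⌊$53,066 × 200%/10⌋ = $10,613. Book value $42,453.

$42,453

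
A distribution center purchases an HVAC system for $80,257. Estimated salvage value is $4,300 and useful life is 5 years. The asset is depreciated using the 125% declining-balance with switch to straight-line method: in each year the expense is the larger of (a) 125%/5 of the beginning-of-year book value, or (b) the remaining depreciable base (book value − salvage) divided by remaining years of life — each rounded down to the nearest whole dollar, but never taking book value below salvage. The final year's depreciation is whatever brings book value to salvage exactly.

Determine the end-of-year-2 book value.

$45,145

Depreciable base = $80,257 − $4,300 = $75,957.
Year 1: DB = ⌊$80,257 × 125%/5⌋ = $20,064; SL = ⌊$75,957/5⌋ = $15,191 → take DB $20,064. Book value $60,193.
Year 2: DB = ⌊$60,193 × 125%/5⌋ = $15,048; SL = ⌊$55,893/4⌋ = $13,973 → take DB $15,048. Book value $45,145.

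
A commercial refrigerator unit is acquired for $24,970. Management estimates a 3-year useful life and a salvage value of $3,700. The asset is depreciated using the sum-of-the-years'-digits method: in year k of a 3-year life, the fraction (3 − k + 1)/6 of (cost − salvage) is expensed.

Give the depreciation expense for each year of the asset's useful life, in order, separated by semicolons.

Depreciable base = $24,970 − $3,700 = $21,270.
Sum of the years' digits = 3+2+1 = 6.
Year 1: $21,270 × 3/6 = $10,635. Book value $14,335.
Year 2: $21,270 × 2/6 = $7,090. Book value $7,245.
Year 3: $21,270 × 1/6 = $3,545. Book value $3,700.

$10,635; $7,090; $3,545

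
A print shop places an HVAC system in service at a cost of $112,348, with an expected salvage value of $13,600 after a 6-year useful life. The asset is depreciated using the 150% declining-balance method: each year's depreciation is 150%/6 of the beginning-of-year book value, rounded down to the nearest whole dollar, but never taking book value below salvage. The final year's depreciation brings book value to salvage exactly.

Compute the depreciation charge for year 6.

$13,061

Depreciable base = $112,348 − $13,600 = $98,748.
Year 1: ⌊$112,348 × 150%/6⌋ = $28,087. Book value $84,261.
Year 2: ⌊$84,261 × 150%/6⌋ = $21,065. Book value $63,196.
Year 3: ⌊$63,196 × 150%/6⌋ = $15,799. Book value $47,397.
Year 4: ⌊$47,397 × 150%/6⌋ = $11,849. Book value $35,548.
Year 5: ⌊$35,548 × 150%/6⌋ = $8,887. Book value $26,661.
Year 6 (final): $26,661 − $13,600 = $13,061. Book value $13,600.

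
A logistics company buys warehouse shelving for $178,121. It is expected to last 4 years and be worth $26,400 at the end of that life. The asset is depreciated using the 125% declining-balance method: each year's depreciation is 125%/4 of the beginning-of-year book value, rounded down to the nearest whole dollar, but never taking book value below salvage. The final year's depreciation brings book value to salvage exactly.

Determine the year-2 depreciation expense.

$38,268

Depreciable base = $178,121 − $26,400 = $151,721.
Year 1: ⌊$178,121 × 125%/4⌋ = $55,662. Book value $122,459.
Year 2: ⌊$122,459 × 125%/4⌋ = $38,268. Book value $84,191.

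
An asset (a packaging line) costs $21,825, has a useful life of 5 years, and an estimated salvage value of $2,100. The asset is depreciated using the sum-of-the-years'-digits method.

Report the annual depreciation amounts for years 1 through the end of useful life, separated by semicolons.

Depreciable base = $21,825 − $2,100 = $19,725.
Sum of the years' digits = 5+4+3+2+1 = 15.
Year 1: $19,725 × 5/15 = $6,575. Book value $15,250.
Year 2: $19,725 × 4/15 = $5,260. Book value $9,990.
Year 3: $19,725 × 3/15 = $3,945. Book value $6,045.
Year 4: $19,725 × 2/15 = $2,630. Book value $3,415.
Year 5: $19,725 × 1/15 = $1,315. Book value $2,100.

$6,575; $5,260; $3,945; $2,630; $1,315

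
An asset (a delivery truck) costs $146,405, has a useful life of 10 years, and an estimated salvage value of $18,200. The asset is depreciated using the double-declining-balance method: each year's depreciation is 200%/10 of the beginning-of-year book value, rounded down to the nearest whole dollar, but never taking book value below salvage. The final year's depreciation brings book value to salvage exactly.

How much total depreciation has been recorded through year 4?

$86,437

Depreciable base = $146,405 − $18,200 = $128,205.
Year 1: ⌊$146,405 × 200%/10⌋ = $29,281. Book value $117,124.
Year 2: ⌊$117,124 × 200%/10⌋ = $23,424. Book value $93,700.
Year 3: ⌊$93,700 × 200%/10⌋ = $18,740. Book value $74,960.
Year 4: ⌊$74,960 × 200%/10⌋ = $14,992. Book value $59,968.
Accumulated through year 4 = $146,405 − $59,968 = $86,437.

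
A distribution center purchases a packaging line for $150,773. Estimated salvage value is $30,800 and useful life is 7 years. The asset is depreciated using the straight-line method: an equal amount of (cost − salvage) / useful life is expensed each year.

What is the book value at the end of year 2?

$116,495

Depreciable base = $150,773 − $30,800 = $119,973.
Annual expense = $119,973 / 7 = $17,139.
End of year 1: book value $133,634.
End of year 2: book value $116,495.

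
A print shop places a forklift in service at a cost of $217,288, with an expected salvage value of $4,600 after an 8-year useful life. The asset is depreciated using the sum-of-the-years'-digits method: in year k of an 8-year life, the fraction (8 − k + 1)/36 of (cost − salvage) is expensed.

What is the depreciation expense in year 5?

Depreciable base = $217,288 − $4,600 = $212,688.
Sum of the years' digits = 8+7+6+5+4+3+2+1 = 36.
Year 1: $212,688 × 8/36 = $47,264. Book value $170,024.
Year 2: $212,688 × 7/36 = $41,356. Book value $128,668.
Year 3: $212,688 × 6/36 = $35,448. Book value $93,220.
Year 4: $212,688 × 5/36 = $29,540. Book value $63,680.
Year 5: $212,688 × 4/36 = $23,632. Book value $40,048.

$23,632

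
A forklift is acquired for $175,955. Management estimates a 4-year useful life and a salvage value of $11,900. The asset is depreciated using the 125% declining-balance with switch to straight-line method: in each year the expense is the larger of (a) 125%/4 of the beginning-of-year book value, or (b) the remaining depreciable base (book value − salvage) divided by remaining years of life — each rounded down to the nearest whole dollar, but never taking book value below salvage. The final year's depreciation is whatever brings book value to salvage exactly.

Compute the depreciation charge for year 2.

$37,803

Depreciable base = $175,955 − $11,900 = $164,055.
Year 1: DB = ⌊$175,955 × 125%/4⌋ = $54,985; SL = ⌊$164,055/4⌋ = $41,013 → take DB $54,985. Book value $120,970.
Year 2: DB = ⌊$120,970 × 125%/4⌋ = $37,803; SL = ⌊$109,070/3⌋ = $36,356 → take DB $37,803. Book value $83,167.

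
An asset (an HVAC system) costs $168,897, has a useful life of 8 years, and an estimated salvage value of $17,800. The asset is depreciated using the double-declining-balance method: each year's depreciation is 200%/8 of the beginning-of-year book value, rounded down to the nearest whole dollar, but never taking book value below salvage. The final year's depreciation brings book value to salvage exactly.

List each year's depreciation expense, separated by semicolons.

$42,224; $31,668; $23,751; $17,813; $13,360; $10,020; $7,515; $4,746

Depreciable base = $168,897 − $17,800 = $151,097.
Year 1: ⌊$168,897 × 200%/8⌋ = $42,224. Book value $126,673.
Year 2: ⌊$126,673 × 200%/8⌋ = $31,668. Book value $95,005.
Year 3: ⌊$95,005 × 200%/8⌋ = $23,751. Book value $71,254.
Year 4: ⌊$71,254 × 200%/8⌋ = $17,813. Book value $53,441.
Year 5: ⌊$53,441 × 200%/8⌋ = $13,360. Book value $40,081.
Year 6: ⌊$40,081 × 200%/8⌋ = $10,020. Book value $30,061.
Year 7: ⌊$30,061 × 200%/8⌋ = $7,515. Book value $22,546.
Year 8 (final): $22,546 − $17,800 = $4,746. Book value $17,800.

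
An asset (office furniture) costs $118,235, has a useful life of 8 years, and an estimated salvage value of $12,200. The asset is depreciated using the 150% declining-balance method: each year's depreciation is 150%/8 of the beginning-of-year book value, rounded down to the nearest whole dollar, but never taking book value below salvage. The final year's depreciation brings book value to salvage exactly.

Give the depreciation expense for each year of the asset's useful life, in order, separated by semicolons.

$22,169; $18,012; $14,635; $11,891; $9,661; $7,850; $6,378; $15,439

Depreciable base = $118,235 − $12,200 = $106,035.
Year 1: ⌊$118,235 × 150%/8⌋ = $22,169. Book value $96,066.
Year 2: ⌊$96,066 × 150%/8⌋ = $18,012. Book value $78,054.
Year 3: ⌊$78,054 × 150%/8⌋ = $14,635. Book value $63,419.
Year 4: ⌊$63,419 × 150%/8⌋ = $11,891. Book value $51,528.
Year 5: ⌊$51,528 × 150%/8⌋ = $9,661. Book value $41,867.
Year 6: ⌊$41,867 × 150%/8⌋ = $7,850. Book value $34,017.
Year 7: ⌊$34,017 × 150%/8⌋ = $6,378. Book value $27,639.
Year 8 (final): $27,639 − $12,200 = $15,439. Book value $12,200.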